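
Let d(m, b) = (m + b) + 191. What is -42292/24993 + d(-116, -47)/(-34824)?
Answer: -122789701/72529686 ≈ -1.6930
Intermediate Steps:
d(m, b) = 191 + b + m (d(m, b) = (b + m) + 191 = 191 + b + m)
-42292/24993 + d(-116, -47)/(-34824) = -42292/24993 + (191 - 47 - 116)/(-34824) = -42292*1/24993 + 28*(-1/34824) = -42292/24993 - 7/8706 = -122789701/72529686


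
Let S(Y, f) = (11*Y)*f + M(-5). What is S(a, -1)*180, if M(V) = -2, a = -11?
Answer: 21420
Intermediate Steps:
S(Y, f) = -2 + 11*Y*f (S(Y, f) = (11*Y)*f - 2 = 11*Y*f - 2 = -2 + 11*Y*f)
S(a, -1)*180 = (-2 + 11*(-11)*(-1))*180 = (-2 + 121)*180 = 119*180 = 21420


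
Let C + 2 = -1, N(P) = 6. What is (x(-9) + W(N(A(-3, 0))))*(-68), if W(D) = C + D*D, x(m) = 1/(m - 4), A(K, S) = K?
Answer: -29104/13 ≈ -2238.8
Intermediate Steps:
C = -3 (C = -2 - 1 = -3)
x(m) = 1/(-4 + m)
W(D) = -3 + D² (W(D) = -3 + D*D = -3 + D²)
(x(-9) + W(N(A(-3, 0))))*(-68) = (1/(-4 - 9) + (-3 + 6²))*(-68) = (1/(-13) + (-3 + 36))*(-68) = (-1/13 + 33)*(-68) = (428/13)*(-68) = -29104/13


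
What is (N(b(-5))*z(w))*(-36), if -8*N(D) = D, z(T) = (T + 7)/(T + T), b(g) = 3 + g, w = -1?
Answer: 27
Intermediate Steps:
z(T) = (7 + T)/(2*T) (z(T) = (7 + T)/((2*T)) = (7 + T)*(1/(2*T)) = (7 + T)/(2*T))
N(D) = -D/8
(N(b(-5))*z(w))*(-36) = ((-(3 - 5)/8)*((1/2)*(7 - 1)/(-1)))*(-36) = ((-1/8*(-2))*((1/2)*(-1)*6))*(-36) = ((1/4)*(-3))*(-36) = -3/4*(-36) = 27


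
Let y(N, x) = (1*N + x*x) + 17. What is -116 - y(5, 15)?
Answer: -363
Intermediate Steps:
y(N, x) = 17 + N + x**2 (y(N, x) = (N + x**2) + 17 = 17 + N + x**2)
-116 - y(5, 15) = -116 - (17 + 5 + 15**2) = -116 - (17 + 5 + 225) = -116 - 1*247 = -116 - 247 = -363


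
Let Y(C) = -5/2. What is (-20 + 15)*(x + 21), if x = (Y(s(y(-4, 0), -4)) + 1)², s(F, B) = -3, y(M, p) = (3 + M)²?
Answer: -465/4 ≈ -116.25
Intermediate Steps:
Y(C) = -5/2 (Y(C) = -5*½ = -5/2)
x = 9/4 (x = (-5/2 + 1)² = (-3/2)² = 9/4 ≈ 2.2500)
(-20 + 15)*(x + 21) = (-20 + 15)*(9/4 + 21) = -5*93/4 = -465/4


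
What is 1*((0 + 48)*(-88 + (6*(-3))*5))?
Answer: -8544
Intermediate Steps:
1*((0 + 48)*(-88 + (6*(-3))*5)) = 1*(48*(-88 - 18*5)) = 1*(48*(-88 - 90)) = 1*(48*(-178)) = 1*(-8544) = -8544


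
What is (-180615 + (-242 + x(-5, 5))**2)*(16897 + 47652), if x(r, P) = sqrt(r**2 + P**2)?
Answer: -7875042549 - 156208580*sqrt(2) ≈ -8.0960e+9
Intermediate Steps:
x(r, P) = sqrt(P**2 + r**2)
(-180615 + (-242 + x(-5, 5))**2)*(16897 + 47652) = (-180615 + (-242 + sqrt(5**2 + (-5)**2))**2)*(16897 + 47652) = (-180615 + (-242 + sqrt(25 + 25))**2)*64549 = (-180615 + (-242 + sqrt(50))**2)*64549 = (-180615 + (-242 + 5*sqrt(2))**2)*64549 = -11658517635 + 64549*(-242 + 5*sqrt(2))**2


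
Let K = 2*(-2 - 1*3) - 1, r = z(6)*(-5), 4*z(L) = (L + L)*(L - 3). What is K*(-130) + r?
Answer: 1385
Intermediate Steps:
z(L) = L*(-3 + L)/2 (z(L) = ((L + L)*(L - 3))/4 = ((2*L)*(-3 + L))/4 = (2*L*(-3 + L))/4 = L*(-3 + L)/2)
r = -45 (r = ((½)*6*(-3 + 6))*(-5) = ((½)*6*3)*(-5) = 9*(-5) = -45)
K = -11 (K = 2*(-2 - 3) - 1 = 2*(-5) - 1 = -10 - 1 = -11)
K*(-130) + r = -11*(-130) - 45 = 1430 - 45 = 1385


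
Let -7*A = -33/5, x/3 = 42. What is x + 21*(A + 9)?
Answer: 1674/5 ≈ 334.80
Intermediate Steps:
x = 126 (x = 3*42 = 126)
A = 33/35 (A = -(-11)*3/5/7 = -(-11)*3*(⅕)/7 = -(-11)*3/(7*5) = -⅐*(-33/5) = 33/35 ≈ 0.94286)
x + 21*(A + 9) = 126 + 21*(33/35 + 9) = 126 + 21*(348/35) = 126 + 1044/5 = 1674/5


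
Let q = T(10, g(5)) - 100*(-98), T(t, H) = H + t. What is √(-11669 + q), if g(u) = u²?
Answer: I*√1834 ≈ 42.825*I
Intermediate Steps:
q = 9835 (q = (5² + 10) - 100*(-98) = (25 + 10) + 9800 = 35 + 9800 = 9835)
√(-11669 + q) = √(-11669 + 9835) = √(-1834) = I*√1834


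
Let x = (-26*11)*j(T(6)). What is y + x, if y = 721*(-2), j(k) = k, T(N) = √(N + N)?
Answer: -1442 - 572*√3 ≈ -2432.7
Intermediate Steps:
T(N) = √2*√N (T(N) = √(2*N) = √2*√N)
y = -1442
x = -572*√3 (x = (-26*11)*(√2*√6) = -572*√3 ≈ -990.73)
y + x = -1442 - 572*√3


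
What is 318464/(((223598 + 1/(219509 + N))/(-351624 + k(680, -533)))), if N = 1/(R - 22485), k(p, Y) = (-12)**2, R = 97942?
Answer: -1854013231916761006080/3703563374384629 ≈ -5.0060e+5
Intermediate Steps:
k(p, Y) = 144
N = 1/75457 (N = 1/(97942 - 22485) = 1/75457 ≈ 1.3253e-5)
318464/(((223598 + 1/(219509 + N))/(-351624 + k(680, -533)))) = 318464/(((223598 + 1/(219509 + 1/75457))/(-351624 + 144))) = 318464/(((223598 + 1/(16563490614/75457))/(-351480))) = 318464/(((223598 + 75457/16563490614)*(-1/351480))) = 318464/(((3703563374384629/16563490614)*(-1/351480))) = 318464/(-3703563374384629/5821735681008720) = 318464*(-5821735681008720/3703563374384629) = -1854013231916761006080/3703563374384629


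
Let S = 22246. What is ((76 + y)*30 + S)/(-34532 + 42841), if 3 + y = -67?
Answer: 22426/8309 ≈ 2.6990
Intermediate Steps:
y = -70 (y = -3 - 67 = -70)
((76 + y)*30 + S)/(-34532 + 42841) = ((76 - 70)*30 + 22246)/(-34532 + 42841) = (6*30 + 22246)/8309 = (180 + 22246)*(1/8309) = 22426*(1/8309) = 22426/8309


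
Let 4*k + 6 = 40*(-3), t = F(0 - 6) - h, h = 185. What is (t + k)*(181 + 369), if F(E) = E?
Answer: -122375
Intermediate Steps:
t = -191 (t = (0 - 6) - 1*185 = -6 - 185 = -191)
k = -63/2 (k = -3/2 + (40*(-3))/4 = -3/2 + (¼)*(-120) = -3/2 - 30 = -63/2 ≈ -31.500)
(t + k)*(181 + 369) = (-191 - 63/2)*(181 + 369) = -445/2*550 = -122375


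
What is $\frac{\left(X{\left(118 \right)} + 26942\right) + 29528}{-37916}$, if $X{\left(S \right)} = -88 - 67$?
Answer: $- \frac{56315}{37916} \approx -1.4853$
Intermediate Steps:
$X{\left(S \right)} = -155$
$\frac{\left(X{\left(118 \right)} + 26942\right) + 29528}{-37916} = \frac{\left(-155 + 26942\right) + 29528}{-37916} = \left(26787 + 29528\right) \left(- \frac{1}{37916}\right) = 56315 \left(- \frac{1}{37916}\right) = - \frac{56315}{37916}$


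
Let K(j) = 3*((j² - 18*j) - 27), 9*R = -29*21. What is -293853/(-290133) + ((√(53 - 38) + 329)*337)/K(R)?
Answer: 37254315637/5022008808 + 1011*√15/51928 ≈ 7.4936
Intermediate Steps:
R = -203/3 (R = (-29*21)/9 = (⅑)*(-609) = -203/3 ≈ -67.667)
K(j) = -81 - 54*j + 3*j² (K(j) = 3*(-27 + j² - 18*j) = -81 - 54*j + 3*j²)
-293853/(-290133) + ((√(53 - 38) + 329)*337)/K(R) = -293853/(-290133) + ((√(53 - 38) + 329)*337)/(-81 - 54*(-203/3) + 3*(-203/3)²) = -293853*(-1/290133) + ((√15 + 329)*337)/(-81 + 3654 + 3*(41209/9)) = 97951/96711 + ((329 + √15)*337)/(-81 + 3654 + 41209/3) = 97951/96711 + (110873 + 337*√15)/(51928/3) = 97951/96711 + (110873 + 337*√15)*(3/51928) = 97951/96711 + (332619/51928 + 1011*√15/51928) = 37254315637/5022008808 + 1011*√15/51928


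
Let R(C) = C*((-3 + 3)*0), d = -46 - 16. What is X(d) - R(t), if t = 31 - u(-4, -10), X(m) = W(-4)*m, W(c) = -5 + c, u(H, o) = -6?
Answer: 558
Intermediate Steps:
d = -62
X(m) = -9*m (X(m) = (-5 - 4)*m = -9*m)
t = 37 (t = 31 - 1*(-6) = 31 + 6 = 37)
R(C) = 0 (R(C) = C*(0*0) = C*0 = 0)
X(d) - R(t) = -9*(-62) - 1*0 = 558 + 0 = 558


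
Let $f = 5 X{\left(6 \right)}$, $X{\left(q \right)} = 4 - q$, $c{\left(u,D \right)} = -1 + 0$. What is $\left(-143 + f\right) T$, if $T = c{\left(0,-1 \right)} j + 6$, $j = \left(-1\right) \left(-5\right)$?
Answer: $-153$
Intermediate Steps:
$c{\left(u,D \right)} = -1$
$j = 5$
$T = 1$ ($T = \left(-1\right) 5 + 6 = -5 + 6 = 1$)
$f = -10$ ($f = 5 \left(4 - 6\right) = 5 \left(-2\right) = -10$)
$\left(-143 + f\right) T = \left(-143 - 10\right) 1 = \left(-153\right) 1 = -153$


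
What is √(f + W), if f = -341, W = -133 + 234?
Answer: 4*I*√15 ≈ 15.492*I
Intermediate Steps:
W = 101
√(f + W) = √(-341 + 101) = √(-240) = 4*I*√15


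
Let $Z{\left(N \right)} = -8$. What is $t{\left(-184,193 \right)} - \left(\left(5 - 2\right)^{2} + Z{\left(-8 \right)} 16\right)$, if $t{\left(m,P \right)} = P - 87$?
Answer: $225$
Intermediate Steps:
$t{\left(m,P \right)} = -87 + P$
$t{\left(-184,193 \right)} - \left(\left(5 - 2\right)^{2} + Z{\left(-8 \right)} 16\right) = \left(-87 + 193\right) - \left(\left(5 - 2\right)^{2} - 128\right) = 106 - \left(3^{2} - 128\right) = 106 - \left(9 - 128\right) = 106 - -119 = 106 + 119 = 225$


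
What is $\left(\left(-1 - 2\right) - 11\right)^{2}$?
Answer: $196$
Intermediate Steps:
$\left(\left(-1 - 2\right) - 11\right)^{2} = \left(-3 - 11\right)^{2} = \left(-14\right)^{2} = 196$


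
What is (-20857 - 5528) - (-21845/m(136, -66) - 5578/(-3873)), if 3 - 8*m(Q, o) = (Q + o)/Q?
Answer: 28754591213/654537 ≈ 43931.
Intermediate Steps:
m(Q, o) = 3/8 - (Q + o)/(8*Q)
(-20857 - 5528) - (-21845/m(136, -66) - 5578/(-3873)) = (-20857 - 5528) - (-21845*1088/(-1*(-66) + 2*136) - 5578/(-3873)) = -26385 - (-21845*1088/(66 + 272) - 5578*(-1/3873)) = -26385 - (-21845/((1/8)*(1/136)*338) + 5578/3873) = -26385 - (-21845/169/544 + 5578/3873) = -26385 - (-21845*544/169 + 5578/3873) = -26385 - (-11883680/169 + 5578/3873) = -26385 - 1*(-46024549958/654537) = -26385 + 46024549958/654537 = 28754591213/654537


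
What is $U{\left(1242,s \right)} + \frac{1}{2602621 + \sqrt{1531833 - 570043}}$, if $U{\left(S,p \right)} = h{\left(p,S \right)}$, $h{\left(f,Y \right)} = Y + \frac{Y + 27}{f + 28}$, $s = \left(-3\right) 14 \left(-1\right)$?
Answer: $\frac{597495579410612329}{474154457549570} - \frac{\sqrt{961790}}{6773635107851} \approx 1260.1$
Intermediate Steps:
$s = 42$ ($s = \left(-42\right) \left(-1\right) = 42$)
$h{\left(f,Y \right)} = Y + \frac{27 + Y}{28 + f}$
$U{\left(S,p \right)} = \frac{27 + 29 S + S p}{28 + p}$
$U{\left(1242,s \right)} + \frac{1}{2602621 + \sqrt{1531833 - 570043}} = \frac{27 + 29 \cdot 1242 + 1242 \cdot 42}{28 + 42} + \frac{1}{2602621 + \sqrt{1531833 - 570043}} = \frac{27 + 36018 + 52164}{70} + \frac{1}{2602621 + \sqrt{961790}} = \frac{1}{70} \cdot 88209 + \frac{1}{2602621 + \sqrt{961790}} = \frac{88209}{70} + \frac{1}{2602621 + \sqrt{961790}}$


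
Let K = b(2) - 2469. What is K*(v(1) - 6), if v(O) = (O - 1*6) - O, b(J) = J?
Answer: 29604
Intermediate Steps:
v(O) = -6 (v(O) = (O - 6) - O = (-6 + O) - O = -6)
K = -2467 (K = 2 - 2469 = -2467)
K*(v(1) - 6) = -2467*(-6 - 6) = -2467*(-12) = 29604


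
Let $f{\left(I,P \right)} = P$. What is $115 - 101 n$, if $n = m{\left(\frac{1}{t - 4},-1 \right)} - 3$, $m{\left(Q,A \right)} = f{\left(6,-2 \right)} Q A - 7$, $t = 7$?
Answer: $\frac{3173}{3} \approx 1057.7$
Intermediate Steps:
$m{\left(Q,A \right)} = -7 - 2 A Q$ ($m{\left(Q,A \right)} = - 2 Q A - 7 = - 2 A Q - 7 = -7 - 2 A Q$)
$n = - \frac{28}{3}$ ($n = \left(-7 - - \frac{2}{7 - 4}\right) - 3 = \left(-7 - - \frac{2}{3}\right) - 3 = \left(-7 - \left(-2\right) \frac{1}{3}\right) - 3 = \left(-7 + \frac{2}{3}\right) - 3 = - \frac{19}{3} - 3 = - \frac{28}{3} \approx -9.3333$)
$115 - 101 n = 115 - - \frac{2828}{3} = 115 + \frac{2828}{3} = \frac{3173}{3}$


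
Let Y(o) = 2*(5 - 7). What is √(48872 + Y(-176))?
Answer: 2*√12217 ≈ 221.06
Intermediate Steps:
Y(o) = -4 (Y(o) = 2*(-2) = -4)
√(48872 + Y(-176)) = √(48872 - 4) = √48868 = 2*√12217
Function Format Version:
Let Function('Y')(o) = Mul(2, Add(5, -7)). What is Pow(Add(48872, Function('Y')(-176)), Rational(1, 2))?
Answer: Mul(2, Pow(12217, Rational(1, 2))) ≈ 221.06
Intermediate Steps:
Function('Y')(o) = -4 (Function('Y')(o) = Mul(2, -2) = -4)
Pow(Add(48872, Function('Y')(-176)), Rational(1, 2)) = Pow(Add(48872, -4), Rational(1, 2)) = Pow(48868, Rational(1, 2)) = Mul(2, Pow(12217, Rational(1, 2)))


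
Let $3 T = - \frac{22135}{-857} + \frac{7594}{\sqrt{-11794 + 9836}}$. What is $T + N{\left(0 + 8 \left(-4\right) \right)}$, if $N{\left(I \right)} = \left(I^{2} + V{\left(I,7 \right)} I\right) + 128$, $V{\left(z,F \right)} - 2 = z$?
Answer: $\frac{5452087}{2571} - \frac{3797 i \sqrt{1958}}{2937} \approx 2120.6 - 57.206 i$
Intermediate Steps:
$V{\left(z,F \right)} = 2 + z$
$N{\left(I \right)} = 128 + I^{2} + I \left(2 + I\right)$ ($N{\left(I \right)} = \left(I^{2} + \left(2 + I\right) I\right) + 128 = \left(I^{2} + I \left(2 + I\right)\right) + 128 = 128 + I^{2} + I \left(2 + I\right)$)
$T = \frac{22135}{2571} - \frac{3797 i \sqrt{1958}}{2937}$ ($T = \frac{- \frac{22135}{-857} + \frac{7594}{\sqrt{-11794 + 9836}}}{3} = \frac{\left(-22135\right) \left(- \frac{1}{857}\right) + \frac{7594}{\sqrt{-1958}}}{3} = \frac{\frac{22135}{857} + \frac{7594}{i \sqrt{1958}}}{3} = \frac{\frac{22135}{857} + 7594 \left(- \frac{i \sqrt{1958}}{1958}\right)}{3} = \frac{\frac{22135}{857} - \frac{3797 i \sqrt{1958}}{979}}{3} = \frac{22135}{2571} - \frac{3797 i \sqrt{1958}}{2937} \approx 8.6095 - 57.206 i$)
$T + N{\left(0 + 8 \left(-4\right) \right)} = \left(\frac{22135}{2571} - \frac{3797 i \sqrt{1958}}{2937}\right) + \left(128 + 2 \left(0 + 8 \left(-4\right)\right) + 2 \left(0 + 8 \left(-4\right)\right)^{2}\right) = \left(\frac{22135}{2571} - \frac{3797 i \sqrt{1958}}{2937}\right) + \left(128 + 2 \left(0 - 32\right) + 2 \left(0 - 32\right)^{2}\right) = \left(\frac{22135}{2571} - \frac{3797 i \sqrt{1958}}{2937}\right) + \left(128 + 2 \left(-32\right) + 2 \left(-32\right)^{2}\right) = \left(\frac{22135}{2571} - \frac{3797 i \sqrt{1958}}{2937}\right) + \left(128 - 64 + 2 \cdot 1024\right) = \left(\frac{22135}{2571} - \frac{3797 i \sqrt{1958}}{2937}\right) + \left(128 - 64 + 2048\right) = \left(\frac{22135}{2571} - \frac{3797 i \sqrt{1958}}{2937}\right) + 2112 = \frac{5452087}{2571} - \frac{3797 i \sqrt{1958}}{2937}$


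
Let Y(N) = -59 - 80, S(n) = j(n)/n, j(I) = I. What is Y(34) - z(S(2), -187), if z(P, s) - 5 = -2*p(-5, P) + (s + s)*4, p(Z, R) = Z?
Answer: 1342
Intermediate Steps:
S(n) = 1 (S(n) = n/n = 1)
Y(N) = -139
z(P, s) = 15 + 8*s (z(P, s) = 5 + (-2*(-5) + (s + s)*4) = 5 + (10 + (2*s)*4) = 5 + (10 + 8*s) = 15 + 8*s)
Y(34) - z(S(2), -187) = -139 - (15 + 8*(-187)) = -139 - (15 - 1496) = -139 - 1*(-1481) = -139 + 1481 = 1342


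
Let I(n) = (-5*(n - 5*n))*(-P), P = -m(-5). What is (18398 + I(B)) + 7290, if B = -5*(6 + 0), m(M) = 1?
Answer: 25088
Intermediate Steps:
B = -30 (B = -5*6 = -30)
P = -1 (P = -1*1 = -1)
I(n) = 20*n (I(n) = (-5*(n - 5*n))*(-1*(-1)) = -5*(n - 5*n)*1 = -(-20)*n*1 = (20*n)*1 = 20*n)
(18398 + I(B)) + 7290 = (18398 + 20*(-30)) + 7290 = (18398 - 600) + 7290 = 17798 + 7290 = 25088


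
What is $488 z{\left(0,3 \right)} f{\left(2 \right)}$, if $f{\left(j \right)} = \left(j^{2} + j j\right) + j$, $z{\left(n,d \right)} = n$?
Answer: $0$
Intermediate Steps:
$f{\left(j \right)} = j + 2 j^{2}$ ($f{\left(j \right)} = \left(j^{2} + j^{2}\right) + j = 2 j^{2} + j = j + 2 j^{2}$)
$488 z{\left(0,3 \right)} f{\left(2 \right)} = 488 \cdot 0 \cdot 2 \left(1 + 2 \cdot 2\right) = 488 \cdot 0 \cdot 2 \left(1 + 4\right) = 488 \cdot 0 \cdot 2 \cdot 5 = 488 \cdot 0 \cdot 10 = 488 \cdot 0 = 0$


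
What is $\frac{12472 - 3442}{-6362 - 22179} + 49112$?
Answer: $\frac{1401696562}{28541} \approx 49112.0$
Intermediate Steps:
$\frac{12472 - 3442}{-6362 - 22179} + 49112 = \frac{9030}{-28541} + 49112 = 9030 \left(- \frac{1}{28541}\right) + 49112 = - \frac{9030}{28541} + 49112 = \frac{1401696562}{28541}$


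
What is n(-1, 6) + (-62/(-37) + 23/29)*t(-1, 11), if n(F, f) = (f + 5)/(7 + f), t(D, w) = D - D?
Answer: 11/13 ≈ 0.84615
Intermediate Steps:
t(D, w) = 0
n(F, f) = (5 + f)/(7 + f)
n(-1, 6) + (-62/(-37) + 23/29)*t(-1, 11) = (5 + 6)/(7 + 6) + (-62/(-37) + 23/29)*0 = 11/13 + (-62*(-1/37) + 23*(1/29))*0 = (1/13)*11 + (62/37 + 23/29)*0 = 11/13 + (2649/1073)*0 = 11/13 + 0 = 11/13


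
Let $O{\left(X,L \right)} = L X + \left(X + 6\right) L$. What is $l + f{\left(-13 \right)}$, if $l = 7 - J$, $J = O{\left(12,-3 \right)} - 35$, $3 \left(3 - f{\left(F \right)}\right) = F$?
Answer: $\frac{418}{3} \approx 139.33$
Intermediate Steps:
$f{\left(F \right)} = 3 - \frac{F}{3}$
$O{\left(X,L \right)} = L X + L \left(6 + X\right)$ ($O{\left(X,L \right)} = L X + \left(6 + X\right) L = L X + L \left(6 + X\right)$)
$J = -125$ ($J = 2 \left(-3\right) \left(3 + 12\right) - 35 = 2 \left(-3\right) 15 - 35 = -90 - 35 = -125$)
$l = 132$ ($l = 7 - -125 = 7 + 125 = 132$)
$l + f{\left(-13 \right)} = 132 + \left(3 - - \frac{13}{3}\right) = 132 + \left(3 + \frac{13}{3}\right) = 132 + \frac{22}{3} = \frac{418}{3}$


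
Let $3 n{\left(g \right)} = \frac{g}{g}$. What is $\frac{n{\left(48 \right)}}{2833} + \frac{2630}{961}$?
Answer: $\frac{22353331}{8167539} \approx 2.7369$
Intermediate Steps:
$n{\left(g \right)} = \frac{1}{3}$ ($n{\left(g \right)} = \frac{g \frac{1}{g}}{3} = \frac{1}{3} \cdot 1 = \frac{1}{3}$)
$\frac{n{\left(48 \right)}}{2833} + \frac{2630}{961} = \frac{1}{3 \cdot 2833} + \frac{2630}{961} = \frac{1}{3} \cdot \frac{1}{2833} + 2630 \cdot \frac{1}{961} = \frac{1}{8499} + \frac{2630}{961} = \frac{22353331}{8167539}$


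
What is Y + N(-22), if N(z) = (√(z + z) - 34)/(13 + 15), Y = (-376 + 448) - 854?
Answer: -10965/14 + I*√11/14 ≈ -783.21 + 0.2369*I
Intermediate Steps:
Y = -782 (Y = 72 - 854 = -782)
N(z) = -17/14 + √2*√z/28 (N(z) = (√(2*z) - 34)/28 = (√2*√z - 34)*(1/28) = (-34 + √2*√z)*(1/28) = -17/14 + √2*√z/28)
Y + N(-22) = -782 + (-17/14 + √2*√(-22)/28) = -782 + (-17/14 + √2*(I*√22)/28) = -782 + (-17/14 + I*√11/14) = -10965/14 + I*√11/14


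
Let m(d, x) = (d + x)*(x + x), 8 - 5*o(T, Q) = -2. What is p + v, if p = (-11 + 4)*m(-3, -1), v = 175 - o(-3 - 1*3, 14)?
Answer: 117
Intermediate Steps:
o(T, Q) = 2 (o(T, Q) = 8/5 - ⅕*(-2) = 8/5 + ⅖ = 2)
v = 173 (v = 175 - 1*2 = 175 - 2 = 173)
m(d, x) = 2*x*(d + x) (m(d, x) = (d + x)*(2*x) = 2*x*(d + x))
p = -56 (p = (-11 + 4)*(2*(-1)*(-3 - 1)) = -14*(-1)*(-4) = -7*8 = -56)
p + v = -56 + 173 = 117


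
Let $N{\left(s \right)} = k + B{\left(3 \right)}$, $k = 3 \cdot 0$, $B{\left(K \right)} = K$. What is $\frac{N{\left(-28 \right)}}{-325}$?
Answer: $- \frac{3}{325} \approx -0.0092308$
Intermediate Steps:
$k = 0$
$N{\left(s \right)} = 3$ ($N{\left(s \right)} = 0 + 3 = 3$)
$\frac{N{\left(-28 \right)}}{-325} = \frac{3}{-325} = 3 \left(- \frac{1}{325}\right) = - \frac{3}{325}$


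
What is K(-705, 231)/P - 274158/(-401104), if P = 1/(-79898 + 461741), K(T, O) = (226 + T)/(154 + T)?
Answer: 66572771823/200552 ≈ 3.3195e+5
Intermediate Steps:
K(T, O) = (226 + T)/(154 + T)
P = 1/381843 ≈ 2.6189e-6
K(-705, 231)/P - 274158/(-401104) = ((226 - 705)/(154 - 705))/(1/381843) - 274158/(-401104) = (-479/(-551))*381843 - 274158*(-1/401104) = -1/551*(-479)*381843 + 137079/200552 = (479/551)*381843 + 137079/200552 = 331947 + 137079/200552 = 66572771823/200552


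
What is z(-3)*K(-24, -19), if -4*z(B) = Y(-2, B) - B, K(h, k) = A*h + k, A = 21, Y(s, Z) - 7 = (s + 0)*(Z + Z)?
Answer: 5753/2 ≈ 2876.5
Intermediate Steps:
Y(s, Z) = 7 + 2*Z*s (Y(s, Z) = 7 + (s + 0)*(Z + Z) = 7 + s*(2*Z) = 7 + 2*Z*s)
K(h, k) = k + 21*h (K(h, k) = 21*h + k = k + 21*h)
z(B) = -7/4 + 5*B/4 (z(B) = -((7 + 2*B*(-2)) - B)/4 = -((7 - 4*B) - B)/4 = -(7 - 5*B)/4 = -7/4 + 5*B/4)
z(-3)*K(-24, -19) = (-7/4 + (5/4)*(-3))*(-19 + 21*(-24)) = (-7/4 - 15/4)*(-19 - 504) = -11/2*(-523) = 5753/2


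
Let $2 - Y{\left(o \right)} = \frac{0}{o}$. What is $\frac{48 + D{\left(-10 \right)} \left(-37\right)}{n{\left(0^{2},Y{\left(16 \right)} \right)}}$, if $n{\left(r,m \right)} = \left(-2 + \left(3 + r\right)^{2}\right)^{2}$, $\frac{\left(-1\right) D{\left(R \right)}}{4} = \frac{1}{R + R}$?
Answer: $\frac{29}{35} \approx 0.82857$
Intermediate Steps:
$D{\left(R \right)} = - \frac{2}{R}$ ($D{\left(R \right)} = - \frac{4}{R + R} = - \frac{4}{2 R} = - 4 \frac{1}{2 R} = - \frac{2}{R}$)
$Y{\left(o \right)} = 2$ ($Y{\left(o \right)} = 2 - \frac{0}{o} = 2 - 0 = 2 + 0 = 2$)
$\frac{48 + D{\left(-10 \right)} \left(-37\right)}{n{\left(0^{2},Y{\left(16 \right)} \right)}} = \frac{48 + - \frac{2}{-10} \left(-37\right)}{\left(-2 + \left(3 + 0^{2}\right)^{2}\right)^{2}} = \frac{48 + \left(-2\right) \left(- \frac{1}{10}\right) \left(-37\right)}{\left(-2 + \left(3 + 0\right)^{2}\right)^{2}} = \frac{48 + \frac{1}{5} \left(-37\right)}{\left(-2 + 3^{2}\right)^{2}} = \frac{48 - \frac{37}{5}}{\left(-2 + 9\right)^{2}} = \frac{203}{5 \cdot 7^{2}} = \frac{203}{5 \cdot 49} = \frac{203}{5} \cdot \frac{1}{49} = \frac{29}{35}$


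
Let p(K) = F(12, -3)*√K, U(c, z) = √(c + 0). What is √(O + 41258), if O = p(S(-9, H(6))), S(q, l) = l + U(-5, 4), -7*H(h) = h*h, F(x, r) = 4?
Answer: √(2021642 + 28*√7*√(-36 + 7*I*√5))/7 ≈ 203.13 + 0.022828*I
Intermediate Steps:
H(h) = -h²/7 (H(h) = -h*h/7 = -h²/7)
U(c, z) = √c
S(q, l) = l + I*√5 (S(q, l) = l + √(-5) = l + I*√5)
p(K) = 4*√K
O = 4*√(-36/7 + I*√5) (O = 4*√(-⅐*6² + I*√5) = 4*√(-⅐*36 + I*√5) = 4*√(-36/7 + I*√5) ≈ 1.9289 + 9.274*I)
√(O + 41258) = √(4*√(-252 + 49*I*√5)/7 + 41258) = √(41258 + 4*√(-252 + 49*I*√5)/7)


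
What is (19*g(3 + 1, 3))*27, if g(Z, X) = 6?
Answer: 3078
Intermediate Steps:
(19*g(3 + 1, 3))*27 = (19*6)*27 = 114*27 = 3078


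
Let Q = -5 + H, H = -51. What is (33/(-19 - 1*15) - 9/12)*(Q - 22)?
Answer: 4563/34 ≈ 134.21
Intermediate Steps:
Q = -56 (Q = -5 - 51 = -56)
(33/(-19 - 1*15) - 9/12)*(Q - 22) = (33/(-19 - 1*15) - 9/12)*(-56 - 22) = (33/(-19 - 15) - 9*1/12)*(-78) = (33/(-34) - ¾)*(-78) = (33*(-1/34) - ¾)*(-78) = (-33/34 - ¾)*(-78) = -117/68*(-78) = 4563/34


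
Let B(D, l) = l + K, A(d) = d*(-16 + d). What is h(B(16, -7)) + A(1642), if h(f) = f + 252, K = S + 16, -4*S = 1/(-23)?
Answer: 245654077/92 ≈ 2.6702e+6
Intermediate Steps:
S = 1/92 (S = -1/4/(-23) = -1/4*(-1/23) = 1/92 ≈ 0.010870)
K = 1473/92 (K = 1/92 + 16 = 1473/92 ≈ 16.011)
B(D, l) = 1473/92 + l (B(D, l) = l + 1473/92 = 1473/92 + l)
h(f) = 252 + f
h(B(16, -7)) + A(1642) = (252 + (1473/92 - 7)) + 1642*(-16 + 1642) = (252 + 829/92) + 1642*1626 = 24013/92 + 2669892 = 245654077/92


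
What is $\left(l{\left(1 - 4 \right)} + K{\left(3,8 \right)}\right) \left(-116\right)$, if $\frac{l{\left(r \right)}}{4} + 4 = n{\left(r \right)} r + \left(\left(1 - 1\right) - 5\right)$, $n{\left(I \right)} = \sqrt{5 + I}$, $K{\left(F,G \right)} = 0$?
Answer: $4176 + 1392 \sqrt{2} \approx 6144.6$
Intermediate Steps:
$l{\left(r \right)} = -36 + 4 r \sqrt{5 + r}$ ($l{\left(r \right)} = -16 + 4 \left(\sqrt{5 + r} r + \left(\left(1 - 1\right) - 5\right)\right) = -16 + 4 \left(r \sqrt{5 + r} + \left(0 - 5\right)\right) = -16 + 4 \left(r \sqrt{5 + r} - 5\right) = -16 + 4 \left(-5 + r \sqrt{5 + r}\right) = -16 + \left(-20 + 4 r \sqrt{5 + r}\right) = -36 + 4 r \sqrt{5 + r}$)
$\left(l{\left(1 - 4 \right)} + K{\left(3,8 \right)}\right) \left(-116\right) = \left(\left(-36 + 4 \left(1 - 4\right) \sqrt{5 + \left(1 - 4\right)}\right) + 0\right) \left(-116\right) = \left(\left(-36 + 4 \left(-3\right) \sqrt{5 - 3}\right) + 0\right) \left(-116\right) = \left(\left(-36 + 4 \left(-3\right) \sqrt{2}\right) + 0\right) \left(-116\right) = \left(\left(-36 - 12 \sqrt{2}\right) + 0\right) \left(-116\right) = \left(-36 - 12 \sqrt{2}\right) \left(-116\right) = 4176 + 1392 \sqrt{2}$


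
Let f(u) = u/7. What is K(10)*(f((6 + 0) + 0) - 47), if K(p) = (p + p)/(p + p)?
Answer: -323/7 ≈ -46.143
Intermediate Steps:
K(p) = 1 (K(p) = (2*p)/((2*p)) = (2*p)*(1/(2*p)) = 1)
f(u) = u/7 (f(u) = u*(⅐) = u/7)
K(10)*(f((6 + 0) + 0) - 47) = 1*(((6 + 0) + 0)/7 - 47) = 1*((6 + 0)/7 - 47) = 1*((⅐)*6 - 47) = 1*(6/7 - 47) = 1*(-323/7) = -323/7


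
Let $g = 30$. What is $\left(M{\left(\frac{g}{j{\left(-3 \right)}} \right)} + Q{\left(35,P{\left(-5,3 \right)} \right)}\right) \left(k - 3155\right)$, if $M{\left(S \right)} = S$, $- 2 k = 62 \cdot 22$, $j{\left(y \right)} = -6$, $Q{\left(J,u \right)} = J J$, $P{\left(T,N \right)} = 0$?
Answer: $-4681140$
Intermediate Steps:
$Q{\left(J,u \right)} = J^{2}$
$k = -682$ ($k = - \frac{62 \cdot 22}{2} = \left(- \frac{1}{2}\right) 1364 = -682$)
$\left(M{\left(\frac{g}{j{\left(-3 \right)}} \right)} + Q{\left(35,P{\left(-5,3 \right)} \right)}\right) \left(k - 3155\right) = \left(\frac{30}{-6} + 35^{2}\right) \left(-682 - 3155\right) = \left(30 \left(- \frac{1}{6}\right) + 1225\right) \left(-3837\right) = \left(-5 + 1225\right) \left(-3837\right) = 1220 \left(-3837\right) = -4681140$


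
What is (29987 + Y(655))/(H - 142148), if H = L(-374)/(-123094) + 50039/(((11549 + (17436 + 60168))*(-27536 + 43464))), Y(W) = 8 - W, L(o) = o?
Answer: -233115699144345120/1129411373056366033 ≈ -0.20640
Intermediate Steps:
H = 24420470031/7945320352568 (H = -374/(-123094) + 50039/(((11549 + (17436 + 60168))*(-27536 + 43464))) = -374*(-1/123094) + 50039/(((11549 + 77604)*15928)) = 187/61547 + 50039/((89153*15928)) = 187/61547 + 50039/1420028984 = 187/61547 + 50039*(1/1420028984) = 187/61547 + 4549/129093544 = 24420470031/7945320352568 ≈ 0.0030736)
(29987 + Y(655))/(H - 142148) = (29987 + (8 - 1*655))/(24420470031/7945320352568 - 142148) = (29987 + (8 - 655))/(-1129411373056366033/7945320352568) = (29987 - 647)*(-7945320352568/1129411373056366033) = 29340*(-7945320352568/1129411373056366033) = -233115699144345120/1129411373056366033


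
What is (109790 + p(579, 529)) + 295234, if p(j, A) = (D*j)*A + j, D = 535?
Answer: 164271288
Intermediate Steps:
p(j, A) = j + 535*A*j (p(j, A) = (535*j)*A + j = 535*A*j + j = j + 535*A*j)
(109790 + p(579, 529)) + 295234 = (109790 + 579*(1 + 535*529)) + 295234 = (109790 + 579*(1 + 283015)) + 295234 = (109790 + 579*283016) + 295234 = (109790 + 163866264) + 295234 = 163976054 + 295234 = 164271288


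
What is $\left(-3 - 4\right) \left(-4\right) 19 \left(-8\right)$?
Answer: $-4256$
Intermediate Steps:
$\left(-3 - 4\right) \left(-4\right) 19 \left(-8\right) = \left(-7\right) \left(-4\right) 19 \left(-8\right) = 28 \cdot 19 \left(-8\right) = 532 \left(-8\right) = -4256$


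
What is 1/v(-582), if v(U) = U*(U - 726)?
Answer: 1/761256 ≈ 1.3136e-6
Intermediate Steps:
v(U) = U*(-726 + U)
1/v(-582) = 1/(-582*(-726 - 582)) = 1/(-582*(-1308)) = 1/761256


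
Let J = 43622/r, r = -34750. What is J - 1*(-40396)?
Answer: 701858689/17375 ≈ 40395.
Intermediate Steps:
J = -21811/17375 (J = 43622/(-34750) = 43622*(-1/34750) = -21811/17375 ≈ -1.2553)
J - 1*(-40396) = -21811/17375 - 1*(-40396) = -21811/17375 + 40396 = 701858689/17375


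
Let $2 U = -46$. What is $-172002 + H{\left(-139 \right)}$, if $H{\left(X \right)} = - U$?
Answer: $-171979$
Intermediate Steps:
$U = -23$ ($U = \frac{1}{2} \left(-46\right) = -23$)
$H{\left(X \right)} = 23$ ($H{\left(X \right)} = \left(-1\right) \left(-23\right) = 23$)
$-172002 + H{\left(-139 \right)} = -172002 + 23 = -171979$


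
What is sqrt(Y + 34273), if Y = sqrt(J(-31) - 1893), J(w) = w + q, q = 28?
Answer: sqrt(34273 + 2*I*sqrt(474)) ≈ 185.13 + 0.118*I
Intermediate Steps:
J(w) = 28 + w (J(w) = w + 28 = 28 + w)
Y = 2*I*sqrt(474) (Y = sqrt((28 - 31) - 1893) = sqrt(-3 - 1893) = sqrt(-1896) = 2*I*sqrt(474) ≈ 43.543*I)
sqrt(Y + 34273) = sqrt(2*I*sqrt(474) + 34273) = sqrt(34273 + 2*I*sqrt(474))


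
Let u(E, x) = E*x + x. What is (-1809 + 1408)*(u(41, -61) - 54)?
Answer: 1049016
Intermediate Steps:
u(E, x) = x + E*x
(-1809 + 1408)*(u(41, -61) - 54) = (-1809 + 1408)*(-61*(1 + 41) - 54) = -401*(-61*42 - 54) = -401*(-2562 - 54) = -401*(-2616) = 1049016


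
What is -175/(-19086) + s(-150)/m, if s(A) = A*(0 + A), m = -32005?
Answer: -84766825/122169486 ≈ -0.69385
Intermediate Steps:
s(A) = A**2 (s(A) = A*A = A**2)
-175/(-19086) + s(-150)/m = -175/(-19086) + (-150)**2/(-32005) = -175*(-1/19086) + 22500*(-1/32005) = 175/19086 - 4500/6401 = -84766825/122169486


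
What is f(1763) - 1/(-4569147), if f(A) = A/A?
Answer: 4569148/4569147 ≈ 1.0000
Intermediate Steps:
f(A) = 1
f(1763) - 1/(-4569147) = 1 - 1/(-4569147) = 1 - 1*(-1/4569147) = 1 + 1/4569147 = 4569148/4569147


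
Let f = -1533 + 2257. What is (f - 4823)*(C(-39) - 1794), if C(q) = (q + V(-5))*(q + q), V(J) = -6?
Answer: -7033884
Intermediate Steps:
f = 724
C(q) = 2*q*(-6 + q) (C(q) = (q - 6)*(q + q) = (-6 + q)*(2*q) = 2*q*(-6 + q))
(f - 4823)*(C(-39) - 1794) = (724 - 4823)*(2*(-39)*(-6 - 39) - 1794) = -4099*(2*(-39)*(-45) - 1794) = -4099*(3510 - 1794) = -4099*1716 = -7033884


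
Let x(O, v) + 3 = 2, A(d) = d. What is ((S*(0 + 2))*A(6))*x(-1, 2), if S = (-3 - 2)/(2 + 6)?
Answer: 15/2 ≈ 7.5000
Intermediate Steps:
x(O, v) = -1 (x(O, v) = -3 + 2 = -1)
S = -5/8 ≈ -0.62500
((S*(0 + 2))*A(6))*x(-1, 2) = (-5*(0 + 2)/8*6)*(-1) = (-5/8*2*6)*(-1) = -5/4*6*(-1) = -15/2*(-1) = 15/2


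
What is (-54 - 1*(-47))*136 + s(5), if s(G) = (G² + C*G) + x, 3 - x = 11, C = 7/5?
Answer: -928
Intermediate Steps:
C = 7/5 (C = 7*(⅕) = 7/5 ≈ 1.4000)
x = -8 (x = 3 - 1*11 = 3 - 11 = -8)
s(G) = -8 + G² + 7*G/5 (s(G) = (G² + 7*G/5) - 8 = -8 + G² + 7*G/5)
(-54 - 1*(-47))*136 + s(5) = (-54 - 1*(-47))*136 + (-8 + 5² + (7/5)*5) = (-54 + 47)*136 + (-8 + 25 + 7) = -7*136 + 24 = -952 + 24 = -928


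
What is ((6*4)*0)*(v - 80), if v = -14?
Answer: 0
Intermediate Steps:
((6*4)*0)*(v - 80) = ((6*4)*0)*(-14 - 80) = (24*0)*(-94) = 0*(-94) = 0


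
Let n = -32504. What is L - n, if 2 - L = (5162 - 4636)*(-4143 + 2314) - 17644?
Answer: 1012204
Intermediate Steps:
L = 979700 (L = 2 - ((5162 - 4636)*(-4143 + 2314) - 17644) = 2 - (526*(-1829) - 17644) = 2 - (-962054 - 17644) = 2 - 1*(-979698) = 2 + 979698 = 979700)
L - n = 979700 - 1*(-32504) = 979700 + 32504 = 1012204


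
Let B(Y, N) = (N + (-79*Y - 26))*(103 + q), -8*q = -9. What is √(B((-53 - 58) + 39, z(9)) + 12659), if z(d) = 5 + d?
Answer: √2414690/2 ≈ 776.96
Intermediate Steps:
q = 9/8 (q = -⅛*(-9) = 9/8 ≈ 1.1250)
B(Y, N) = -10829/4 - 65807*Y/8 + 833*N/8 (B(Y, N) = (N + (-79*Y - 26))*(103 + 9/8) = (N + (-26 - 79*Y))*(833/8) = (-26 + N - 79*Y)*(833/8) = -10829/4 - 65807*Y/8 + 833*N/8)
√(B((-53 - 58) + 39, z(9)) + 12659) = √((-10829/4 - 65807*((-53 - 58) + 39)/8 + 833*(5 + 9)/8) + 12659) = √((-10829/4 - 65807*(-111 + 39)/8 + (833/8)*14) + 12659) = √((-10829/4 - 65807/8*(-72) + 5831/4) + 12659) = √((-10829/4 + 592263 + 5831/4) + 12659) = √(1182027/2 + 12659) = √(1207345/2) = √2414690/2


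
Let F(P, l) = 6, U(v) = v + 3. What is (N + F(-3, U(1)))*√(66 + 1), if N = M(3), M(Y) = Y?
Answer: 9*√67 ≈ 73.668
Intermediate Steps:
U(v) = 3 + v
N = 3
(N + F(-3, U(1)))*√(66 + 1) = (3 + 6)*√(66 + 1) = 9*√67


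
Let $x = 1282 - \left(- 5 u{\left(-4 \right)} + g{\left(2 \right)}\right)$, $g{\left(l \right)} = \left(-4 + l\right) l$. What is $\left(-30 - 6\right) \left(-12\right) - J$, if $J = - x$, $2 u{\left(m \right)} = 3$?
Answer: $\frac{3451}{2} \approx 1725.5$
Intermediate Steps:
$u{\left(m \right)} = \frac{3}{2}$ ($u{\left(m \right)} = \frac{1}{2} \cdot 3 = \frac{3}{2}$)
$g{\left(l \right)} = l \left(-4 + l\right)$
$x = \frac{2587}{2}$ ($x = 1282 - \left(\left(-5\right) \frac{3}{2} + 2 \left(-4 + 2\right)\right) = 1282 - \left(- \frac{15}{2} + 2 \left(-2\right)\right) = 1282 - \left(- \frac{15}{2} - 4\right) = 1282 - - \frac{23}{2} = 1282 + \frac{23}{2} = \frac{2587}{2} \approx 1293.5$)
$J = - \frac{2587}{2}$ ($J = \left(-1\right) \frac{2587}{2} = - \frac{2587}{2} \approx -1293.5$)
$\left(-30 - 6\right) \left(-12\right) - J = \left(-30 - 6\right) \left(-12\right) - - \frac{2587}{2} = \left(-36\right) \left(-12\right) + \frac{2587}{2} = 432 + \frac{2587}{2} = \frac{3451}{2}$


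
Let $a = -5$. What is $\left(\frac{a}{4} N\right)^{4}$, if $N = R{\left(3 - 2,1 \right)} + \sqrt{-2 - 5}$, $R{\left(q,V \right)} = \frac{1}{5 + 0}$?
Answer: $\frac{3697}{32} - \frac{435 i \sqrt{7}}{32} \approx 115.53 - 35.966 i$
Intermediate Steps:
$R{\left(q,V \right)} = \frac{1}{5}$
$N = \frac{1}{5} + i \sqrt{7}$ ($N = \frac{1}{5} + \sqrt{-2 - 5} = \frac{1}{5} + \sqrt{-7} = \frac{1}{5} + i \sqrt{7} \approx 0.2 + 2.6458 i$)
$\left(\frac{a}{4} N\right)^{4} = \left(- \frac{5}{4} \left(\frac{1}{5} + i \sqrt{7}\right)\right)^{4} = \left(\left(-5\right) \frac{1}{4} \left(\frac{1}{5} + i \sqrt{7}\right)\right)^{4} = \left(- \frac{5 \left(\frac{1}{5} + i \sqrt{7}\right)}{4}\right)^{4} = \left(- \frac{1}{4} - \frac{5 i \sqrt{7}}{4}\right)^{4}$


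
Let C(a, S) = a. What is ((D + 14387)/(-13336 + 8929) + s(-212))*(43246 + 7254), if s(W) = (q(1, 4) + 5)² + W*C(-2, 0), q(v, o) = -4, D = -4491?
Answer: 94085489500/4407 ≈ 2.1349e+7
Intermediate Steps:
s(W) = 1 - 2*W (s(W) = (-4 + 5)² + W*(-2) = 1² - 2*W = 1 - 2*W)
((D + 14387)/(-13336 + 8929) + s(-212))*(43246 + 7254) = ((-4491 + 14387)/(-13336 + 8929) + (1 - 2*(-212)))*(43246 + 7254) = (9896/(-4407) + (1 + 424))*50500 = (9896*(-1/4407) + 425)*50500 = (-9896/4407 + 425)*50500 = (1863079/4407)*50500 = 94085489500/4407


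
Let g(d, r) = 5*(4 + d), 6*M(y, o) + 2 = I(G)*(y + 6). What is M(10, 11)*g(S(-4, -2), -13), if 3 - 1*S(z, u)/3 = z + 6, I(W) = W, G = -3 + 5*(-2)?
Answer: -1225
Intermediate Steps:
G = -13 (G = -3 - 10 = -13)
S(z, u) = -9 - 3*z (S(z, u) = 9 - 3*(z + 6) = 9 - 3*(6 + z) = 9 + (-18 - 3*z) = -9 - 3*z)
M(y, o) = -40/3 - 13*y/6 (M(y, o) = -⅓ + (-13*(y + 6))/6 = -⅓ + (-13*(6 + y))/6 = -⅓ + (-78 - 13*y)/6 = -⅓ + (-13 - 13*y/6) = -40/3 - 13*y/6)
g(d, r) = 20 + 5*d
M(10, 11)*g(S(-4, -2), -13) = (-40/3 - 13/6*10)*(20 + 5*(-9 - 3*(-4))) = (-40/3 - 65/3)*(20 + 5*(-9 + 12)) = -35*(20 + 5*3) = -35*(20 + 15) = -35*35 = -1225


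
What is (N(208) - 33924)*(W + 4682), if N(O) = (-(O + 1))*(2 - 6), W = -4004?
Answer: -22433664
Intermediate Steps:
N(O) = 4 + 4*O (N(O) = -(1 + O)*(-4) = (-1 - O)*(-4) = 4 + 4*O)
(N(208) - 33924)*(W + 4682) = ((4 + 4*208) - 33924)*(-4004 + 4682) = ((4 + 832) - 33924)*678 = (836 - 33924)*678 = -33088*678 = -22433664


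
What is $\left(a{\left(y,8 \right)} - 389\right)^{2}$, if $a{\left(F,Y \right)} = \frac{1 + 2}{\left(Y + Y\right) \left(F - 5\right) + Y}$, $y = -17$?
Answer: $\frac{17907524761}{118336} \approx 1.5133 \cdot 10^{5}$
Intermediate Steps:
$a{\left(F,Y \right)} = \frac{3}{Y + 2 Y \left(-5 + F\right)}$ ($a{\left(F,Y \right)} = \frac{3}{2 Y \left(-5 + F\right) + Y} = \frac{3}{Y + 2 Y \left(-5 + F\right)}$)
$\left(a{\left(y,8 \right)} - 389\right)^{2} = \left(\frac{3}{8 \left(-9 + 2 \left(-17\right)\right)} - 389\right)^{2} = \left(3 \cdot \frac{1}{8} \frac{1}{-9 - 34} - 389\right)^{2} = \left(3 \cdot \frac{1}{8} \frac{1}{-43} - 389\right)^{2} = \left(3 \cdot \frac{1}{8} \left(- \frac{1}{43}\right) - 389\right)^{2} = \left(- \frac{3}{344} - 389\right)^{2} = \left(- \frac{133819}{344}\right)^{2} = \frac{17907524761}{118336}$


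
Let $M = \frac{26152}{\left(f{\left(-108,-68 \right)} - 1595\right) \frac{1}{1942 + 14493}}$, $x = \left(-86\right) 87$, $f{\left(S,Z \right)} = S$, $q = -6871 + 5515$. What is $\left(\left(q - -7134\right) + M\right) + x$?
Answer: $- \frac{432710032}{1703} \approx -2.5409 \cdot 10^{5}$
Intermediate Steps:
$q = -1356$
$x = -7482$
$M = - \frac{429808120}{1703}$ ($M = \frac{26152}{\left(-108 - 1595\right) \frac{1}{1942 + 14493}} = \frac{26152}{\left(-1703\right) \frac{1}{16435}} = \frac{26152}{- \frac{1703}{16435}} = 26152 \left(- \frac{16435}{1703}\right) = - \frac{429808120}{1703} \approx -2.5238 \cdot 10^{5}$)
$\left(\left(q - -7134\right) + M\right) + x = \left(\left(-1356 - -7134\right) - \frac{429808120}{1703}\right) - 7482 = \left(\left(-1356 + 7134\right) - \frac{429808120}{1703}\right) - 7482 = \left(5778 - \frac{429808120}{1703}\right) - 7482 = - \frac{419968186}{1703} - 7482 = - \frac{432710032}{1703}$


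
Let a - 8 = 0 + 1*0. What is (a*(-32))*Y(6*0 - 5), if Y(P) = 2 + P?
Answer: 768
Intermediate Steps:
a = 8 (a = 8 + (0 + 1*0) = 8 + (0 + 0) = 8 + 0 = 8)
(a*(-32))*Y(6*0 - 5) = (8*(-32))*(2 + (6*0 - 5)) = -256*(2 + (0 - 5)) = -256*(2 - 5) = -256*(-3) = 768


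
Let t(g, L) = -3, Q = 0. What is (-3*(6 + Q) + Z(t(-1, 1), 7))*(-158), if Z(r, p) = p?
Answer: 1738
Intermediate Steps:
(-3*(6 + Q) + Z(t(-1, 1), 7))*(-158) = (-3*(6 + 0) + 7)*(-158) = (-3*6 + 7)*(-158) = (-18 + 7)*(-158) = -11*(-158) = 1738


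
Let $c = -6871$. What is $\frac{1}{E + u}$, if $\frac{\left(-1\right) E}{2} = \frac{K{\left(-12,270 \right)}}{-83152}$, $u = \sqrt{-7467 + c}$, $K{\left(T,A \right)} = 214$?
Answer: $\frac{20788}{57906886603} - \frac{432140944 i \sqrt{14338}}{6196036866521} \approx 3.5899 \cdot 10^{-7} - 0.0083513 i$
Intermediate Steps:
$u = i \sqrt{14338}$ ($u = \sqrt{-7467 - 6871} = \sqrt{-14338} = i \sqrt{14338} \approx 119.74 i$)
$E = \frac{107}{20788}$ ($E = - 2 \frac{214}{-83152} = - 2 \cdot 214 \left(- \frac{1}{83152}\right) = \left(-2\right) \left(- \frac{107}{41576}\right) = \frac{107}{20788} \approx 0.0051472$)
$\frac{1}{E + u} = \frac{1}{\frac{107}{20788} + i \sqrt{14338}}$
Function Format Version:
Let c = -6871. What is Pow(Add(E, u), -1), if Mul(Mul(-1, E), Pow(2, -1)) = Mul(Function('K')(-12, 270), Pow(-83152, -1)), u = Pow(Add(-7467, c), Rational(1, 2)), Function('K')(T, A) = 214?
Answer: Add(Rational(20788, 57906886603), Mul(Rational(-432140944, 6196036866521), I, Pow(14338, Rational(1, 2)))) ≈ Add(3.5899e-7, Mul(-0.0083513, I))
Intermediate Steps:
u = Mul(I, Pow(14338, Rational(1, 2))) (u = Pow(Add(-7467, -6871), Rational(1, 2)) = Pow(-14338, Rational(1, 2)) = Mul(I, Pow(14338, Rational(1, 2))) ≈ Mul(119.74, I))
E = Rational(107, 20788) (E = Mul(-2, Mul(214, Pow(-83152, -1))) = Mul(-2, Mul(214, Rational(-1, 83152))) = Mul(-2, Rational(-107, 41576)) = Rational(107, 20788) ≈ 0.0051472)
Pow(Add(E, u), -1) = Pow(Add(Rational(107, 20788), Mul(I, Pow(14338, Rational(1, 2)))), -1)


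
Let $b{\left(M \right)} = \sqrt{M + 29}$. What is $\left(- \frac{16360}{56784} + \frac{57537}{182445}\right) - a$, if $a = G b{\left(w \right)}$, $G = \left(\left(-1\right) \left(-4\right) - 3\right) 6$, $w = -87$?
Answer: $\frac{11765867}{431664870} - 6 i \sqrt{58} \approx 0.027257 - 45.695 i$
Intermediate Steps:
$G = 6$ ($G = \left(4 - 3\right) 6 = 1 \cdot 6 = 6$)
$b{\left(M \right)} = \sqrt{29 + M}$
$a = 6 i \sqrt{58}$ ($a = 6 \sqrt{29 - 87} = 6 \sqrt{-58} = 6 i \sqrt{58} \approx 45.695 i$)
$\left(- \frac{16360}{56784} + \frac{57537}{182445}\right) - a = \left(- \frac{16360}{56784} + \frac{57537}{182445}\right) - 6 i \sqrt{58} = \left(\left(-16360\right) \frac{1}{56784} + 57537 \cdot \frac{1}{182445}\right) - 6 i \sqrt{58} = \left(- \frac{2045}{7098} + \frac{19179}{60815}\right) - 6 i \sqrt{58} = \frac{11765867}{431664870} - 6 i \sqrt{58}$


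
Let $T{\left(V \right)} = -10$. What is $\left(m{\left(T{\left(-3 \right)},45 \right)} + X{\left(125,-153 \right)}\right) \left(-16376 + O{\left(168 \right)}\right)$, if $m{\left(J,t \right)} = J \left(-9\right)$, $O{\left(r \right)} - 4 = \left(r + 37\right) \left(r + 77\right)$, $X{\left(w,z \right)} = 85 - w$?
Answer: $1692650$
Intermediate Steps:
$O{\left(r \right)} = 4 + \left(37 + r\right) \left(77 + r\right)$ ($O{\left(r \right)} = 4 + \left(r + 37\right) \left(r + 77\right) = 4 + \left(37 + r\right) \left(77 + r\right)$)
$m{\left(J,t \right)} = - 9 J$
$\left(m{\left(T{\left(-3 \right)},45 \right)} + X{\left(125,-153 \right)}\right) \left(-16376 + O{\left(168 \right)}\right) = \left(\left(-9\right) \left(-10\right) + \left(85 - 125\right)\right) \left(-16376 + \left(2853 + 168^{2} + 114 \cdot 168\right)\right) = \left(90 + \left(85 - 125\right)\right) \left(-16376 + \left(2853 + 28224 + 19152\right)\right) = \left(90 - 40\right) \left(-16376 + 50229\right) = 50 \cdot 33853 = 1692650$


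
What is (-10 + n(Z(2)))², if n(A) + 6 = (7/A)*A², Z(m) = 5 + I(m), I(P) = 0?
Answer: 361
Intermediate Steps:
Z(m) = 5 (Z(m) = 5 + 0 = 5)
n(A) = -6 + 7*A (n(A) = -6 + (7/A)*A² = -6 + 7*A)
(-10 + n(Z(2)))² = (-10 + (-6 + 7*5))² = (-10 + (-6 + 35))² = (-10 + 29)² = 19² = 361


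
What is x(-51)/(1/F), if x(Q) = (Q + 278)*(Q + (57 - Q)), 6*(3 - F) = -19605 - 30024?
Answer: 214127511/2 ≈ 1.0706e+8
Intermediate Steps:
F = 16549/2 (F = 3 - (-19605 - 30024)/6 = 3 - ⅙*(-49629) = 3 + 16543/2 = 16549/2 ≈ 8274.5)
x(Q) = 15846 + 57*Q (x(Q) = (278 + Q)*57 = 15846 + 57*Q)
x(-51)/(1/F) = (15846 + 57*(-51))/(1/(16549/2)) = (15846 - 2907)/(2/16549) = 12939*(16549/2) = 214127511/2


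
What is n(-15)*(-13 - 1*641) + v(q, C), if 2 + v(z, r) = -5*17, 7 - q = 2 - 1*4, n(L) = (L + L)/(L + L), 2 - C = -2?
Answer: -741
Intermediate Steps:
C = 4 (C = 2 - 1*(-2) = 2 + 2 = 4)
n(L) = 1 (n(L) = (2*L)/((2*L)) = (2*L)*(1/(2*L)) = 1)
q = 9 (q = 7 - (2 - 1*4) = 7 - (2 - 4) = 7 - 1*(-2) = 7 + 2 = 9)
v(z, r) = -87 (v(z, r) = -2 - 5*17 = -2 - 85 = -87)
n(-15)*(-13 - 1*641) + v(q, C) = 1*(-13 - 1*641) - 87 = 1*(-13 - 641) - 87 = 1*(-654) - 87 = -654 - 87 = -741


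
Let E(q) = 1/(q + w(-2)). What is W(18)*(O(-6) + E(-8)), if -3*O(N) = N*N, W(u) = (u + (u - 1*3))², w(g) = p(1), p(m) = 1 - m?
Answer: -105633/8 ≈ -13204.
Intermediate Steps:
w(g) = 0 (w(g) = 1 - 1*1 = 1 - 1 = 0)
W(u) = (-3 + 2*u)² (W(u) = (u + (u - 3))² = (u + (-3 + u))² = (-3 + 2*u)²)
E(q) = 1/q (E(q) = 1/(q + 0) = 1/q)
O(N) = -N²/3 (O(N) = -N*N/3 = -N²/3)
W(18)*(O(-6) + E(-8)) = (-3 + 2*18)²*(-⅓*(-6)² + 1/(-8)) = (-3 + 36)²*(-⅓*36 - ⅛) = 33²*(-12 - ⅛) = 1089*(-97/8) = -105633/8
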